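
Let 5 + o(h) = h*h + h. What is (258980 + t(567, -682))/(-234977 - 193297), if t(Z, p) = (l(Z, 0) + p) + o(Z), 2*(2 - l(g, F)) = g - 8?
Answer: -1160143/856548 ≈ -1.3544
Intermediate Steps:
o(h) = -5 + h + h² (o(h) = -5 + (h*h + h) = -5 + (h² + h) = -5 + (h + h²) = -5 + h + h²)
l(g, F) = 6 - g/2 (l(g, F) = 2 - (g - 8)/2 = 2 - (-8 + g)/2 = 2 + (4 - g/2) = 6 - g/2)
t(Z, p) = 1 + p + Z² + Z/2 (t(Z, p) = ((6 - Z/2) + p) + (-5 + Z + Z²) = (6 + p - Z/2) + (-5 + Z + Z²) = 1 + p + Z² + Z/2)
(258980 + t(567, -682))/(-234977 - 193297) = (258980 + (1 - 682 + 567² + (½)*567))/(-234977 - 193297) = (258980 + (1 - 682 + 321489 + 567/2))/(-428274) = (258980 + 642183/2)*(-1/428274) = (1160143/2)*(-1/428274) = -1160143/856548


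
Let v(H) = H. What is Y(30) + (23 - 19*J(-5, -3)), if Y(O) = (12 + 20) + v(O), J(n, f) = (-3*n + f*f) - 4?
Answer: -295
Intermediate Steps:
J(n, f) = -4 + f² - 3*n (J(n, f) = (-3*n + f²) - 4 = (f² - 3*n) - 4 = -4 + f² - 3*n)
Y(O) = 32 + O (Y(O) = (12 + 20) + O = 32 + O)
Y(30) + (23 - 19*J(-5, -3)) = (32 + 30) + (23 - 19*(-4 + (-3)² - 3*(-5))) = 62 + (23 - 19*(-4 + 9 + 15)) = 62 + (23 - 19*20) = 62 + (23 - 380) = 62 - 357 = -295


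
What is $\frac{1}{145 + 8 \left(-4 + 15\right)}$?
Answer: $\frac{1}{233} \approx 0.0042918$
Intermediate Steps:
$\frac{1}{145 + 8 \left(-4 + 15\right)} = \frac{1}{145 + 8 \cdot 11} = \frac{1}{145 + 88} = \frac{1}{233}$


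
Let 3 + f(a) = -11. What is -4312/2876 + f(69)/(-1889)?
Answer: -2026276/1358191 ≈ -1.4919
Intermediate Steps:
f(a) = -14 (f(a) = -3 - 11 = -14)
-4312/2876 + f(69)/(-1889) = -4312/2876 - 14/(-1889) = -4312*1/2876 - 14*(-1/1889) = -1078/719 + 14/1889 = -2026276/1358191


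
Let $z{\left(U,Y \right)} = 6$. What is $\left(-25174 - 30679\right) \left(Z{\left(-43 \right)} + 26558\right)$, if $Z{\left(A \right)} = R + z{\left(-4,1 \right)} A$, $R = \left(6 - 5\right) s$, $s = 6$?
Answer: $-1469269018$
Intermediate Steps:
$R = 6$ ($R = \left(6 - 5\right) 6 = 1 \cdot 6 = 6$)
$Z{\left(A \right)} = 6 + 6 A$
$\left(-25174 - 30679\right) \left(Z{\left(-43 \right)} + 26558\right) = \left(-25174 - 30679\right) \left(\left(6 + 6 \left(-43\right)\right) + 26558\right) = - 55853 \left(\left(6 - 258\right) + 26558\right) = - 55853 \left(-252 + 26558\right) = \left(-55853\right) 26306 = -1469269018$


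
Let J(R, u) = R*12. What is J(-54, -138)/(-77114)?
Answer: 324/38557 ≈ 0.0084031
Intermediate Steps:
J(R, u) = 12*R
J(-54, -138)/(-77114) = (12*(-54))/(-77114) = -648*(-1/77114) = 324/38557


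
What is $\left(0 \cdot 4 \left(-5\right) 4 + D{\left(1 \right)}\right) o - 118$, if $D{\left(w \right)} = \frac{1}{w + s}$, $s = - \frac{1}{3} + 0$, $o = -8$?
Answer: $-130$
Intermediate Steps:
$s = - \frac{1}{3}$ ($s = \left(-1\right) \frac{1}{3} + 0 = - \frac{1}{3} + 0 = - \frac{1}{3} \approx -0.33333$)
$D{\left(w \right)} = \frac{1}{- \frac{1}{3} + w}$ ($D{\left(w \right)} = \frac{1}{w - \frac{1}{3}} = \frac{1}{- \frac{1}{3} + w}$)
$\left(0 \cdot 4 \left(-5\right) 4 + D{\left(1 \right)}\right) o - 118 = \left(0 \cdot 4 \left(-5\right) 4 + \frac{3}{-1 + 3 \cdot 1}\right) \left(-8\right) - 118 = \left(0 \left(-20\right) 4 + \frac{3}{-1 + 3}\right) \left(-8\right) - 118 = \left(0 \cdot 4 + \frac{3}{2}\right) \left(-8\right) - 118 = \left(0 + 3 \cdot \frac{1}{2}\right) \left(-8\right) - 118 = \left(0 + \frac{3}{2}\right) \left(-8\right) - 118 = \frac{3}{2} \left(-8\right) - 118 = -12 - 118 = -130$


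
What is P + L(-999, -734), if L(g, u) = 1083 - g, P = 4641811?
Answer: 4643893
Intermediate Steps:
P + L(-999, -734) = 4641811 + (1083 - 1*(-999)) = 4641811 + (1083 + 999) = 4641811 + 2082 = 4643893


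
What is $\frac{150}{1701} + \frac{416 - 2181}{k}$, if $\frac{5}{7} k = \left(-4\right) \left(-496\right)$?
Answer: $- \frac{615625}{1124928} \approx -0.54726$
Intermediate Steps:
$k = \frac{13888}{5}$ ($k = \frac{7 \left(\left(-4\right) \left(-496\right)\right)}{5} = \frac{7}{5} \cdot 1984 = \frac{13888}{5} \approx 2777.6$)
$\frac{150}{1701} + \frac{416 - 2181}{k} = \frac{150}{1701} + \frac{416 - 2181}{\frac{13888}{5}} = 150 \cdot \frac{1}{1701} + \left(416 - 2181\right) \frac{5}{13888} = \frac{50}{567} - \frac{8825}{13888} = - \frac{615625}{1124928}$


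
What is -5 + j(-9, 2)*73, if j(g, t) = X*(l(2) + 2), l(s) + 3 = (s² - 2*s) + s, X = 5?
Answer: 360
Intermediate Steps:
l(s) = -3 + s² - s (l(s) = -3 + ((s² - 2*s) + s) = -3 + (s² - s) = -3 + s² - s)
j(g, t) = 5 (j(g, t) = 5*((-3 + 2² - 1*2) + 2) = 5*((-3 + 4 - 2) + 2) = 5*(-1 + 2) = 5*1 = 5)
-5 + j(-9, 2)*73 = -5 + 5*73 = -5 + 365 = 360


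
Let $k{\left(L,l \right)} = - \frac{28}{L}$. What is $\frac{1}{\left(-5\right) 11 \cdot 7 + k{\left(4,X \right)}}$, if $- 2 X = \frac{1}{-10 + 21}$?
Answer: $- \frac{1}{392} \approx -0.002551$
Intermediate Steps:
$X = - \frac{1}{22}$ ($X = - \frac{1}{2 \left(-10 + 21\right)} = - \frac{1}{2 \cdot 11} = \left(- \frac{1}{2}\right) \frac{1}{11} = - \frac{1}{22} \approx -0.045455$)
$\frac{1}{\left(-5\right) 11 \cdot 7 + k{\left(4,X \right)}} = \frac{1}{\left(-5\right) 11 \cdot 7 - \frac{28}{4}} = \frac{1}{\left(-55\right) 7 - 7} = \frac{1}{-385 - 7} = \frac{1}{-392} = - \frac{1}{392}$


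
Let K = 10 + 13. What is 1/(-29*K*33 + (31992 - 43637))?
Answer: -1/33656 ≈ -2.9712e-5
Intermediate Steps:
K = 23
1/(-29*K*33 + (31992 - 43637)) = 1/(-29*23*33 + (31992 - 43637)) = 1/(-667*33 - 11645) = 1/(-22011 - 11645) = 1/(-33656) = -1/33656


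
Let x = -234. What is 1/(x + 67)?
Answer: -1/167 ≈ -0.0059880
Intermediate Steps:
1/(x + 67) = 1/(-234 + 67) = 1/(-167) = -1/167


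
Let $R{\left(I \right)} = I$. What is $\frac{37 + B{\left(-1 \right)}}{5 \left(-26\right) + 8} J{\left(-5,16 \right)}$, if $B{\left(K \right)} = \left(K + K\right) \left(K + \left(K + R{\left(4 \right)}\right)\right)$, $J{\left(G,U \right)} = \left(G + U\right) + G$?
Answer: $- \frac{99}{61} \approx -1.623$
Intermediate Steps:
$J{\left(G,U \right)} = U + 2 G$
$B{\left(K \right)} = 2 K \left(4 + 2 K\right)$ ($B{\left(K \right)} = \left(K + K\right) \left(K + \left(K + 4\right)\right) = 2 K \left(K + \left(4 + K\right)\right) = 2 K \left(4 + 2 K\right)$)
$\frac{37 + B{\left(-1 \right)}}{5 \left(-26\right) + 8} J{\left(-5,16 \right)} = \frac{37 + 4 \left(-1\right) \left(2 - 1\right)}{5 \left(-26\right) + 8} \left(16 + 2 \left(-5\right)\right) = \frac{37 + 4 \left(-1\right) 1}{-130 + 8} \left(16 - 10\right) = \frac{37 - 4}{-122} \cdot 6 = 33 \left(- \frac{1}{122}\right) 6 = \left(- \frac{33}{122}\right) 6 = - \frac{99}{61}$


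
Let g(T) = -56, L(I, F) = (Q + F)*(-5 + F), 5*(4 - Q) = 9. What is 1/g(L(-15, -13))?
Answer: -1/56 ≈ -0.017857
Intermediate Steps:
Q = 11/5 (Q = 4 - ⅕*9 = 4 - 9/5 = 11/5 ≈ 2.2000)
L(I, F) = (-5 + F)*(11/5 + F) (L(I, F) = (11/5 + F)*(-5 + F) = (-5 + F)*(11/5 + F))
1/g(L(-15, -13)) = 1/(-56) = -1/56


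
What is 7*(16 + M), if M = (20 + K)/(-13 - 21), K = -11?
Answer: 3745/34 ≈ 110.15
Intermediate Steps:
M = -9/34 (M = (20 - 11)/(-13 - 21) = 9/(-34) = 9*(-1/34) = -9/34 ≈ -0.26471)
7*(16 + M) = 7*(16 - 9/34) = 7*(535/34) = 3745/34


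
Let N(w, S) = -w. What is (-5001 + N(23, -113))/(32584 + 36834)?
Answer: -2512/34709 ≈ -0.072373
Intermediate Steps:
(-5001 + N(23, -113))/(32584 + 36834) = (-5001 - 1*23)/(32584 + 36834) = (-5001 - 23)/69418 = -5024*1/69418 = -2512/34709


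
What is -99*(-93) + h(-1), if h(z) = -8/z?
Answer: 9215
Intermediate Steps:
-99*(-93) + h(-1) = -99*(-93) - 8/(-1) = 9207 - 8*(-1) = 9207 + 8 = 9215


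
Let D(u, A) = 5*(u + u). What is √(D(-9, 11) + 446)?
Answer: 2*√89 ≈ 18.868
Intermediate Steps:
D(u, A) = 10*u (D(u, A) = 5*(2*u) = 10*u)
√(D(-9, 11) + 446) = √(10*(-9) + 446) = √(-90 + 446) = √356 = 2*√89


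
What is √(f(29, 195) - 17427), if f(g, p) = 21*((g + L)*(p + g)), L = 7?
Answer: √151917 ≈ 389.77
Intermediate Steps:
f(g, p) = 21*(7 + g)*(g + p) (f(g, p) = 21*((g + 7)*(p + g)) = 21*((7 + g)*(g + p)) = 21*(7 + g)*(g + p))
√(f(29, 195) - 17427) = √((21*29² + 147*29 + 147*195 + 21*29*195) - 17427) = √((21*841 + 4263 + 28665 + 118755) - 17427) = √((17661 + 4263 + 28665 + 118755) - 17427) = √(169344 - 17427) = √151917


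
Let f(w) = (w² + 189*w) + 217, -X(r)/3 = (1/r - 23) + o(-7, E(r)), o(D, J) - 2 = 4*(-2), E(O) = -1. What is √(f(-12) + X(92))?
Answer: I*√3851189/46 ≈ 42.662*I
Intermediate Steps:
o(D, J) = -6 (o(D, J) = 2 + 4*(-2) = 2 - 8 = -6)
X(r) = 87 - 3/r (X(r) = -3*((1/r - 23) - 6) = -3*((-23 + 1/r) - 6) = -3*(-29 + 1/r) = 87 - 3/r)
f(w) = 217 + w² + 189*w
√(f(-12) + X(92)) = √((217 + (-12)² + 189*(-12)) + (87 - 3/92)) = √((217 + 144 - 2268) + (87 - 3*1/92)) = √(-1907 + (87 - 3/92)) = √(-1907 + 8001/92) = √(-167443/92) = I*√3851189/46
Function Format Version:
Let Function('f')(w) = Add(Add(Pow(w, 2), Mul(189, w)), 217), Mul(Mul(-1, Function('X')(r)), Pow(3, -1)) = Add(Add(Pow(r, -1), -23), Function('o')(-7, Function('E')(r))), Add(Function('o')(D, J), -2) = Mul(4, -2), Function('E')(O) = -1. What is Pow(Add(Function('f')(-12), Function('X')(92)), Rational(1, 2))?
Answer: Mul(Rational(1, 46), I, Pow(3851189, Rational(1, 2))) ≈ Mul(42.662, I)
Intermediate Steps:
Function('o')(D, J) = -6 (Function('o')(D, J) = Add(2, Mul(4, -2)) = Add(2, -8) = -6)
Function('X')(r) = Add(87, Mul(-3, Pow(r, -1))) (Function('X')(r) = Mul(-3, Add(Add(Pow(r, -1), -23), -6)) = Mul(-3, Add(Add(-23, Pow(r, -1)), -6)) = Mul(-3, Add(-29, Pow(r, -1))) = Add(87, Mul(-3, Pow(r, -1))))
Function('f')(w) = Add(217, Pow(w, 2), Mul(189, w))
Pow(Add(Function('f')(-12), Function('X')(92)), Rational(1, 2)) = Pow(Add(Add(217, Pow(-12, 2), Mul(189, -12)), Add(87, Mul(-3, Pow(92, -1)))), Rational(1, 2)) = Pow(Add(Add(217, 144, -2268), Add(87, Mul(-3, Rational(1, 92)))), Rational(1, 2)) = Pow(Add(-1907, Add(87, Rational(-3, 92))), Rational(1, 2)) = Pow(Add(-1907, Rational(8001, 92)), Rational(1, 2)) = Pow(Rational(-167443, 92), Rational(1, 2)) = Mul(Rational(1, 46), I, Pow(3851189, Rational(1, 2)))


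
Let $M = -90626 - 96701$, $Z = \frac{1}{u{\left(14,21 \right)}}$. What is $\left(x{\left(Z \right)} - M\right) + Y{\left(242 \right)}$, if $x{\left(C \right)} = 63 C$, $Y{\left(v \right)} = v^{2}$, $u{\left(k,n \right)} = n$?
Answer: $245894$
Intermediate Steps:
$Z = \frac{1}{21} \approx 0.047619$
$M = -187327$ ($M = -90626 - 96701 = -187327$)
$\left(x{\left(Z \right)} - M\right) + Y{\left(242 \right)} = \left(63 \cdot \frac{1}{21} - -187327\right) + 242^{2} = \left(3 + 187327\right) + 58564 = 187330 + 58564 = 245894$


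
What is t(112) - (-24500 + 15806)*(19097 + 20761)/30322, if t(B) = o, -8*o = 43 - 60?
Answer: 1386359545/121288 ≈ 11430.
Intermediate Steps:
o = 17/8 (o = -(43 - 60)/8 = -1/8*(-17) = 17/8 ≈ 2.1250)
t(B) = 17/8
t(112) - (-24500 + 15806)*(19097 + 20761)/30322 = 17/8 - (-24500 + 15806)*(19097 + 20761)/30322 = 17/8 - (-8694*39858)/30322 = 17/8 - (-346525452)/30322 = 17/8 - 1*(-173262726/15161) = 17/8 + 173262726/15161 = 1386359545/121288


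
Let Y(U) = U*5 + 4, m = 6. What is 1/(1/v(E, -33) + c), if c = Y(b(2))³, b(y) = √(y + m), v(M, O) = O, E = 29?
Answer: -2683263/6784092479 + 2700720*√2/6784092479 ≈ 0.00016747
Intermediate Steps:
b(y) = √(6 + y) (b(y) = √(y + 6) = √(6 + y))
Y(U) = 4 + 5*U (Y(U) = 5*U + 4 = 4 + 5*U)
c = (4 + 10*√2)³ (c = (4 + 5*√(6 + 2))³ = (4 + 5*√8)³ = (4 + 5*(2*√2))³ = (4 + 10*√2)³ ≈ 5971.3)
1/(1/v(E, -33) + c) = 1/(1/(-33) + (2464 + 2480*√2)) = 1/(-1/33 + (2464 + 2480*√2)) = 1/(81311/33 + 2480*√2)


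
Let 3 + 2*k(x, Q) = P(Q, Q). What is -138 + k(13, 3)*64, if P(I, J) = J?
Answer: -138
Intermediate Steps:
k(x, Q) = -3/2 + Q/2
-138 + k(13, 3)*64 = -138 + (-3/2 + (1/2)*3)*64 = -138 + (-3/2 + 3/2)*64 = -138 + 0*64 = -138 + 0 = -138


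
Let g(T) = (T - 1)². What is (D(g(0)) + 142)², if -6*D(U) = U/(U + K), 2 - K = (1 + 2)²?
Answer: 26142769/1296 ≈ 20172.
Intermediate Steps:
K = -7 (K = 2 - (1 + 2)² = 2 - 1*3² = 2 - 1*9 = 2 - 9 = -7)
g(T) = (-1 + T)²
D(U) = -U/(6*(-7 + U)) (D(U) = -U/(6*(U - 7)) = -U/(6*(-7 + U)))
(D(g(0)) + 142)² = (-(-1 + 0)²/(-42 + 6*(-1 + 0)²) + 142)² = (-1*(-1)²/(-42 + 6*(-1)²) + 142)² = (-1*1/(-42 + 6*1) + 142)² = (-1*1/(-42 + 6) + 142)² = (-1*1/(-36) + 142)² = (-1*1*(-1/36) + 142)² = (1/36 + 142)² = (5113/36)² = 26142769/1296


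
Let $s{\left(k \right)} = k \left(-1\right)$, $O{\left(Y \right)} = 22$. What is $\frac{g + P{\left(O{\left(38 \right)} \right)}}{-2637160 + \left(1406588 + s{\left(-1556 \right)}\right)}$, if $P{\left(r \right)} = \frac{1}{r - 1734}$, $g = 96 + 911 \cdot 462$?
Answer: $- \frac{720714335}{2104075392} \approx -0.34253$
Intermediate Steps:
$s{\left(k \right)} = - k$
$g = 420978$ ($g = 96 + 420882 = 420978$)
$P{\left(r \right)} = \frac{1}{-1734 + r}$
$\frac{g + P{\left(O{\left(38 \right)} \right)}}{-2637160 + \left(1406588 + s{\left(-1556 \right)}\right)} = \frac{420978 + \frac{1}{-1734 + 22}}{-2637160 + \left(1406588 - -1556\right)} = \frac{420978 + \frac{1}{-1712}}{-2637160 + \left(1406588 + 1556\right)} = \frac{420978 - \frac{1}{1712}}{-2637160 + 1408144} = \frac{720714335}{1712 \left(-1229016\right)} = \frac{720714335}{1712} \left(- \frac{1}{1229016}\right) = - \frac{720714335}{2104075392}$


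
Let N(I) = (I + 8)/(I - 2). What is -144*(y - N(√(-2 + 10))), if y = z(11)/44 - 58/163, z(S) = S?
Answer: 143316/163 + 720*√2 ≈ 1897.5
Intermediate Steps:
N(I) = (8 + I)/(-2 + I)
y = -69/652 (y = 11/44 - 58/163 = 11*(1/44) - 58*1/163 = ¼ - 58/163 = -69/652 ≈ -0.10583)
-144*(y - N(√(-2 + 10))) = -144*(-69/652 - (8 + √(-2 + 10))/(-2 + √(-2 + 10))) = -144*(-69/652 - (8 + √8)/(-2 + √8)) = -144*(-69/652 - (8 + 2*√2)/(-2 + 2*√2)) = 2484/163 + 144*(8 + 2*√2)/(-2 + 2*√2)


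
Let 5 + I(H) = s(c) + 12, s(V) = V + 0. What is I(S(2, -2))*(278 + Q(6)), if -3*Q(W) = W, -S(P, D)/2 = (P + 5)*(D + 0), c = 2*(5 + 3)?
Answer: 6348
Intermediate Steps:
c = 16 (c = 2*8 = 16)
s(V) = V
S(P, D) = -2*D*(5 + P) (S(P, D) = -2*(P + 5)*(D + 0) = -2*(5 + P)*D = -2*D*(5 + P))
I(H) = 23 (I(H) = -5 + (16 + 12) = -5 + 28 = 23)
Q(W) = -W/3
I(S(2, -2))*(278 + Q(6)) = 23*(278 - 1/3*6) = 23*(278 - 2) = 23*276 = 6348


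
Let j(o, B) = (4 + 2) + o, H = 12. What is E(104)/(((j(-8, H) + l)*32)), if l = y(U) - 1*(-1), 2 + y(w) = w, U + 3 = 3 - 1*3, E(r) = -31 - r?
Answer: 45/64 ≈ 0.70313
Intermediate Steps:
U = -3 (U = -3 + (3 - 1*3) = -3 + (3 - 3) = -3 + 0 = -3)
y(w) = -2 + w
j(o, B) = 6 + o
l = -4 (l = (-2 - 3) - 1*(-1) = -5 + 1 = -4)
E(104)/(((j(-8, H) + l)*32)) = (-31 - 1*104)/((((6 - 8) - 4)*32)) = (-31 - 104)/(((-2 - 4)*32)) = -135/((-6*32)) = -135/(-192) = -135*(-1/192) = 45/64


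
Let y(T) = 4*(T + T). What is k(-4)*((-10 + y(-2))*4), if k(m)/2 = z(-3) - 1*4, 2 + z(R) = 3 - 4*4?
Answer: 3952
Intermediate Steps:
z(R) = -15 (z(R) = -2 + (3 - 4*4) = -2 + (3 - 16) = -2 - 13 = -15)
y(T) = 8*T (y(T) = 4*(2*T) = 8*T)
k(m) = -38 (k(m) = 2*(-15 - 1*4) = 2*(-15 - 4) = 2*(-19) = -38)
k(-4)*((-10 + y(-2))*4) = -38*(-10 + 8*(-2))*4 = -38*(-10 - 16)*4 = -(-988)*4 = -38*(-104) = 3952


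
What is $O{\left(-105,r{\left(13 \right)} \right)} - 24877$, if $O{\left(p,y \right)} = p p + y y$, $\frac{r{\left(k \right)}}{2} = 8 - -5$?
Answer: $-13176$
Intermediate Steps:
$r{\left(k \right)} = 26$ ($r{\left(k \right)} = 2 \left(8 - -5\right) = 2 \left(8 + 5\right) = 2 \cdot 13 = 26$)
$O{\left(p,y \right)} = p^{2} + y^{2}$
$O{\left(-105,r{\left(13 \right)} \right)} - 24877 = \left(\left(-105\right)^{2} + 26^{2}\right) - 24877 = \left(11025 + 676\right) - 24877 = 11701 - 24877 = -13176$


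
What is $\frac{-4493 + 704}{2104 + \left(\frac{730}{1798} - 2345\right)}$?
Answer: $\frac{1135437}{72098} \approx 15.749$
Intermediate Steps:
$\frac{-4493 + 704}{2104 + \left(\frac{730}{1798} - 2345\right)} = - \frac{3789}{2104 + \left(730 \cdot \frac{1}{1798} - 2345\right)} = - \frac{3789}{2104 + \left(\frac{365}{899} - 2345\right)} = - \frac{3789}{2104 - \frac{2107790}{899}} = - \frac{3789}{- \frac{216294}{899}} = \left(-3789\right) \left(- \frac{899}{216294}\right) = \frac{1135437}{72098}$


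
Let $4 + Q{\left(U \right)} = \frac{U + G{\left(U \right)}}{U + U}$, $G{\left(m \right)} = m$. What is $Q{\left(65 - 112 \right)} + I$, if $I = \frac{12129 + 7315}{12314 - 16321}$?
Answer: $- \frac{31465}{4007} \approx -7.8525$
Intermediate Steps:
$Q{\left(U \right)} = -3$ ($Q{\left(U \right)} = -4 + \frac{U + U}{U + U} = -4 + \frac{2 U}{2 U} = -4 + 2 U \frac{1}{2 U} = -4 + 1 = -3$)
$I = - \frac{19444}{4007}$ ($I = \frac{19444}{-4007} = 19444 \left(- \frac{1}{4007}\right) = - \frac{19444}{4007} \approx -4.8525$)
$Q{\left(65 - 112 \right)} + I = -3 - \frac{19444}{4007} = - \frac{31465}{4007}$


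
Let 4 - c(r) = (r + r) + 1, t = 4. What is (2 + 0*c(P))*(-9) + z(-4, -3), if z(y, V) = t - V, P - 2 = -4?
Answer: -11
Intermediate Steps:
P = -2 (P = 2 - 4 = -2)
c(r) = 3 - 2*r (c(r) = 4 - ((r + r) + 1) = 4 - (2*r + 1) = 4 - (1 + 2*r) = 4 + (-1 - 2*r) = 3 - 2*r)
z(y, V) = 4 - V
(2 + 0*c(P))*(-9) + z(-4, -3) = (2 + 0*(3 - 2*(-2)))*(-9) + (4 - 1*(-3)) = (2 + 0*(3 + 4))*(-9) + (4 + 3) = (2 + 0*7)*(-9) + 7 = (2 + 0)*(-9) + 7 = 2*(-9) + 7 = -18 + 7 = -11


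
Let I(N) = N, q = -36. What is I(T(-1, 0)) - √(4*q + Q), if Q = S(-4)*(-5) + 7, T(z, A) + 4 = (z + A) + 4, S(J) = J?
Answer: -1 - 3*I*√13 ≈ -1.0 - 10.817*I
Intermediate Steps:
T(z, A) = A + z (T(z, A) = -4 + ((z + A) + 4) = -4 + ((A + z) + 4) = -4 + (4 + A + z) = A + z)
Q = 27 (Q = -4*(-5) + 7 = 20 + 7 = 27)
I(T(-1, 0)) - √(4*q + Q) = (0 - 1) - √(4*(-36) + 27) = -1 - √(-144 + 27) = -1 - √(-117) = -1 - 3*I*√13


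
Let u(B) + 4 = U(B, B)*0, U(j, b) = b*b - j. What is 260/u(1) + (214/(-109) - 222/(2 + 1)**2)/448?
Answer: -340391/5232 ≈ -65.059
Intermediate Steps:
U(j, b) = b**2 - j
u(B) = -4 (u(B) = -4 + (B**2 - B)*0 = -4 + 0 = -4)
260/u(1) + (214/(-109) - 222/(2 + 1)**2)/448 = 260/(-4) + (214/(-109) - 222/(2 + 1)**2)/448 = 260*(-1/4) + (214*(-1/109) - 222/(3**2))*(1/448) = -65 + (-214/109 - 222/9)*(1/448) = -65 + (-214/109 - 222*1/9)*(1/448) = -65 + (-214/109 - 74/3)*(1/448) = -65 - 8708/327*1/448 = -65 - 311/5232 = -340391/5232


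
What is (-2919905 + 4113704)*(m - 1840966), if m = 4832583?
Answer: 3571389382983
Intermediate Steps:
(-2919905 + 4113704)*(m - 1840966) = (-2919905 + 4113704)*(4832583 - 1840966) = 1193799*2991617 = 3571389382983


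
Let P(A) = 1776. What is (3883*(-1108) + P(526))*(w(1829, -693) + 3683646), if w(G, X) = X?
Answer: -15838863476364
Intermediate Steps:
(3883*(-1108) + P(526))*(w(1829, -693) + 3683646) = (3883*(-1108) + 1776)*(-693 + 3683646) = (-4302364 + 1776)*3682953 = -4300588*3682953 = -15838863476364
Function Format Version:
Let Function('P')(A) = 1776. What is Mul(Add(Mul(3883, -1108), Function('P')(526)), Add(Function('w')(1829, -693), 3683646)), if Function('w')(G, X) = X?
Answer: -15838863476364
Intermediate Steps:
Mul(Add(Mul(3883, -1108), Function('P')(526)), Add(Function('w')(1829, -693), 3683646)) = Mul(Add(Mul(3883, -1108), 1776), Add(-693, 3683646)) = Mul(Add(-4302364, 1776), 3682953) = Mul(-4300588, 3682953) = -15838863476364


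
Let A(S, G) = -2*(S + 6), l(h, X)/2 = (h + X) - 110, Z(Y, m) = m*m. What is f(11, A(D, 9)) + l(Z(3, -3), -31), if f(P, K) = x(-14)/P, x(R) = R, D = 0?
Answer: -2918/11 ≈ -265.27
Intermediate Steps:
Z(Y, m) = m²
l(h, X) = -220 + 2*X + 2*h (l(h, X) = 2*((h + X) - 110) = 2*((X + h) - 110) = 2*(-110 + X + h) = -220 + 2*X + 2*h)
A(S, G) = -12 - 2*S (A(S, G) = -2*(6 + S) = -12 - 2*S)
f(P, K) = -14/P
f(11, A(D, 9)) + l(Z(3, -3), -31) = -14/11 + (-220 + 2*(-31) + 2*(-3)²) = -14*1/11 + (-220 - 62 + 2*9) = -14/11 + (-220 - 62 + 18) = -14/11 - 264 = -2918/11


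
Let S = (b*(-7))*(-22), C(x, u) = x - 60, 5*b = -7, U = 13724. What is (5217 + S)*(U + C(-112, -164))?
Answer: 338894864/5 ≈ 6.7779e+7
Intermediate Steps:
b = -7/5 (b = (⅕)*(-7) = -7/5 ≈ -1.4000)
C(x, u) = -60 + x
S = -1078/5 (S = -7/5*(-7)*(-22) = (49/5)*(-22) = -1078/5 ≈ -215.60)
(5217 + S)*(U + C(-112, -164)) = (5217 - 1078/5)*(13724 + (-60 - 112)) = 25007*(13724 - 172)/5 = (25007/5)*13552 = 338894864/5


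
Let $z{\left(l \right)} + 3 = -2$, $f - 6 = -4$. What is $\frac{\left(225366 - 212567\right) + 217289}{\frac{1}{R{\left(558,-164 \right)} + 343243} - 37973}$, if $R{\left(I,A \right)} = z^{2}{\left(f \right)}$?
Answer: $- \frac{26327282528}{4344971921} \approx -6.0592$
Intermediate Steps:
$f = 2$ ($f = 6 - 4 = 2$)
$z{\left(l \right)} = -5$ ($z{\left(l \right)} = -3 - 2 = -5$)
$R{\left(I,A \right)} = 25$ ($R{\left(I,A \right)} = \left(-5\right)^{2} = 25$)
$\frac{\left(225366 - 212567\right) + 217289}{\frac{1}{R{\left(558,-164 \right)} + 343243} - 37973} = \frac{\left(225366 - 212567\right) + 217289}{\frac{1}{25 + 343243} - 37973} = \frac{\left(225366 - 212567\right) + 217289}{\frac{1}{343268} - 37973} = \frac{12799 + 217289}{\frac{1}{343268} - 37973} = \frac{230088}{- \frac{13034915763}{343268}} = 230088 \left(- \frac{343268}{13034915763}\right) = - \frac{26327282528}{4344971921}$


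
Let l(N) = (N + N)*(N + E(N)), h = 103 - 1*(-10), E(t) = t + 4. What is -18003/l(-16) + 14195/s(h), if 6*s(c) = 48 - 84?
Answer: -6413369/2688 ≈ -2385.9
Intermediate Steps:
E(t) = 4 + t
h = 113 (h = 103 + 10 = 113)
s(c) = -6 (s(c) = (48 - 84)/6 = (⅙)*(-36) = -6)
l(N) = 2*N*(4 + 2*N) (l(N) = (N + N)*(N + (4 + N)) = (2*N)*(4 + 2*N) = 2*N*(4 + 2*N))
-18003/l(-16) + 14195/s(h) = -18003*(-1/(64*(2 - 16))) + 14195/(-6) = -18003/(4*(-16)*(-14)) + 14195*(-⅙) = -18003/896 - 14195/6 = -6413369/2688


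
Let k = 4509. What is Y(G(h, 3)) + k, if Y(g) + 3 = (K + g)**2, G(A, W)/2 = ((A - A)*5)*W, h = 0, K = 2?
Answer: 4510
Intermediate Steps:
G(A, W) = 0 (G(A, W) = 2*(((A - A)*5)*W) = 2*((0*5)*W) = 2*(0*W) = 2*0 = 0)
Y(g) = -3 + (2 + g)**2
Y(G(h, 3)) + k = (-3 + (2 + 0)**2) + 4509 = (-3 + 2**2) + 4509 = (-3 + 4) + 4509 = 1 + 4509 = 4510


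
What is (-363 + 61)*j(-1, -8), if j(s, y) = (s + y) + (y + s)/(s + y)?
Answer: 2416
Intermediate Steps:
j(s, y) = 1 + s + y (j(s, y) = (s + y) + (s + y)/(s + y) = (s + y) + 1 = 1 + s + y)
(-363 + 61)*j(-1, -8) = (-363 + 61)*(1 - 1 - 8) = -302*(-8) = 2416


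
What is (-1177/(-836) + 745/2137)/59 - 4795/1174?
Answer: -22806124657/5624814796 ≈ -4.0546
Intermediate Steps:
(-1177/(-836) + 745/2137)/59 - 4795/1174 = (-1177*(-1/836) + 745*(1/2137))*(1/59) - 4795*1/1174 = (107/76 + 745/2137)*(1/59) - 4795/1174 = (285279/162412)*(1/59) - 4795/1174 = 285279/9582308 - 4795/1174 = -22806124657/5624814796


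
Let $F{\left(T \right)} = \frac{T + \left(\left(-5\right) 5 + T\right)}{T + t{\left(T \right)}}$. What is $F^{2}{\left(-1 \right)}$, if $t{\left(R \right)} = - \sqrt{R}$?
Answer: $\frac{729}{\left(1 + i\right)^{2}} \approx - 364.5 i$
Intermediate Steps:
$F{\left(T \right)} = \frac{-25 + 2 T}{T - \sqrt{T}}$ ($F{\left(T \right)} = \frac{T + \left(\left(-5\right) 5 + T\right)}{T - \sqrt{T}} = \frac{T + \left(-25 + T\right)}{T - \sqrt{T}} = \frac{-25 + 2 T}{T - \sqrt{T}}$)
$F^{2}{\left(-1 \right)} = \left(\frac{25 - -2}{\sqrt{-1} - -1}\right)^{2} = \left(\frac{25 + 2}{i + 1}\right)^{2} = \left(\frac{1}{1 + i} 27\right)^{2} = \left(\frac{1 - i}{2} \cdot 27\right)^{2} = \left(\frac{27 \left(1 - i\right)}{2}\right)^{2} = \frac{729 \left(1 - i\right)^{2}}{4}$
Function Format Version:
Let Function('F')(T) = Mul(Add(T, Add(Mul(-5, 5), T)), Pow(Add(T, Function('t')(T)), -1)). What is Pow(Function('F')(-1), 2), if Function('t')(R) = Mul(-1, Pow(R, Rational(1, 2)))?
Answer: Mul(729, Pow(Add(1, I), -2)) ≈ Mul(-364.50, I)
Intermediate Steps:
Function('F')(T) = Mul(Pow(Add(T, Mul(-1, Pow(T, Rational(1, 2)))), -1), Add(-25, Mul(2, T))) (Function('F')(T) = Mul(Add(T, Add(Mul(-5, 5), T)), Pow(Add(T, Mul(-1, Pow(T, Rational(1, 2)))), -1)) = Mul(Add(T, Add(-25, T)), Pow(Add(T, Mul(-1, Pow(T, Rational(1, 2)))), -1)) = Mul(Add(-25, Mul(2, T)), Pow(Add(T, Mul(-1, Pow(T, Rational(1, 2)))), -1)) = Mul(Pow(Add(T, Mul(-1, Pow(T, Rational(1, 2)))), -1), Add(-25, Mul(2, T))))
Pow(Function('F')(-1), 2) = Pow(Mul(Pow(Add(Pow(-1, Rational(1, 2)), Mul(-1, -1)), -1), Add(25, Mul(-2, -1))), 2) = Pow(Mul(Pow(Add(I, 1), -1), Add(25, 2)), 2) = Pow(Mul(Pow(Add(1, I), -1), 27), 2) = Pow(Mul(Mul(Rational(1, 2), Add(1, Mul(-1, I))), 27), 2) = Pow(Mul(Rational(27, 2), Add(1, Mul(-1, I))), 2) = Mul(Rational(729, 4), Pow(Add(1, Mul(-1, I)), 2))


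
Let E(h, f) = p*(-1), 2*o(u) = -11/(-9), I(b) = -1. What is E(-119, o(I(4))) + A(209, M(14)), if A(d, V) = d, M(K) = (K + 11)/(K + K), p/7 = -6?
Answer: 251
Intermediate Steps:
p = -42 (p = 7*(-6) = -42)
M(K) = (11 + K)/(2*K) (M(K) = (11 + K)/((2*K)) = (11 + K)*(1/(2*K)) = (11 + K)/(2*K))
o(u) = 11/18 (o(u) = (-11/(-9))/2 = (-11*(-⅑))/2 = (½)*(11/9) = 11/18)
E(h, f) = 42 (E(h, f) = -42*(-1) = 42)
E(-119, o(I(4))) + A(209, M(14)) = 42 + 209 = 251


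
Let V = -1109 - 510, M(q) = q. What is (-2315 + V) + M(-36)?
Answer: -3970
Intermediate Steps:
V = -1619
(-2315 + V) + M(-36) = (-2315 - 1619) - 36 = -3934 - 36 = -3970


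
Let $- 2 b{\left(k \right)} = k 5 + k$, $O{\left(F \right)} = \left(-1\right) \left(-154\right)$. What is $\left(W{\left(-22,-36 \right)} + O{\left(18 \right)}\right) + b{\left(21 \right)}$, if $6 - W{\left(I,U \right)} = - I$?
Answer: $75$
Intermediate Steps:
$O{\left(F \right)} = 154$
$W{\left(I,U \right)} = 6 + I$ ($W{\left(I,U \right)} = 6 - - I = 6 + I$)
$b{\left(k \right)} = - 3 k$ ($b{\left(k \right)} = - \frac{k 5 + k}{2} = - \frac{5 k + k}{2} = - \frac{6 k}{2} = - 3 k$)
$\left(W{\left(-22,-36 \right)} + O{\left(18 \right)}\right) + b{\left(21 \right)} = \left(\left(6 - 22\right) + 154\right) - 63 = \left(-16 + 154\right) - 63 = 138 - 63 = 75$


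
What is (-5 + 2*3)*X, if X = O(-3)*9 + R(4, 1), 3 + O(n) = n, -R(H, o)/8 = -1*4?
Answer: -22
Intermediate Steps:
R(H, o) = 32 (R(H, o) = -(-8)*4 = -8*(-4) = 32)
O(n) = -3 + n
X = -22 (X = (-3 - 3)*9 + 32 = -6*9 + 32 = -54 + 32 = -22)
(-5 + 2*3)*X = (-5 + 2*3)*(-22) = (-5 + 6)*(-22) = 1*(-22) = -22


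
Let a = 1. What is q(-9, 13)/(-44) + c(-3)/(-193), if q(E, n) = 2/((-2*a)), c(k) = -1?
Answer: 237/8492 ≈ 0.027909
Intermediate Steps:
q(E, n) = -1 (q(E, n) = 2/((-2*1)) = 2/(-2) = 2*(-½) = -1)
q(-9, 13)/(-44) + c(-3)/(-193) = -1/(-44) - 1/(-193) = -1*(-1/44) - 1*(-1/193) = 1/44 + 1/193 = 237/8492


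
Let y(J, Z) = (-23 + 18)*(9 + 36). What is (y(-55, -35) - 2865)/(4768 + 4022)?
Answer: -103/293 ≈ -0.35154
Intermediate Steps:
y(J, Z) = -225 (y(J, Z) = -5*45 = -225)
(y(-55, -35) - 2865)/(4768 + 4022) = (-225 - 2865)/(4768 + 4022) = -3090/8790 = -3090*1/8790 = -103/293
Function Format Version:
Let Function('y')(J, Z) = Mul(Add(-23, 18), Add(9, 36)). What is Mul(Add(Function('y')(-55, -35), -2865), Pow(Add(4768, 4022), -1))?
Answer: Rational(-103, 293) ≈ -0.35154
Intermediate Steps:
Function('y')(J, Z) = -225 (Function('y')(J, Z) = Mul(-5, 45) = -225)
Mul(Add(Function('y')(-55, -35), -2865), Pow(Add(4768, 4022), -1)) = Mul(Add(-225, -2865), Pow(Add(4768, 4022), -1)) = Mul(-3090, Pow(8790, -1)) = Mul(-3090, Rational(1, 8790)) = Rational(-103, 293)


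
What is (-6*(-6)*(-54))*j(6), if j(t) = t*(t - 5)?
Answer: -11664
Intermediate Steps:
j(t) = t*(-5 + t)
(-6*(-6)*(-54))*j(6) = (-6*(-6)*(-54))*(6*(-5 + 6)) = (36*(-54))*(6*1) = -1944*6 = -11664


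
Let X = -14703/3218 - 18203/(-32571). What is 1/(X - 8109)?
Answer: -104813478/850352807261 ≈ -0.00012326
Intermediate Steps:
X = -420314159/104813478 (X = -14703*1/3218 - 18203*(-1/32571) = -14703/3218 + 18203/32571 = -420314159/104813478 ≈ -4.0101)
1/(X - 8109) = 1/(-420314159/104813478 - 8109) = 1/(-850352807261/104813478) = -104813478/850352807261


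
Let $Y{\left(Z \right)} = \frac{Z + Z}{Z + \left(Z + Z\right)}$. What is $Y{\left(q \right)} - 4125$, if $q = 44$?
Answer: $- \frac{12373}{3} \approx -4124.3$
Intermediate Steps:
$Y{\left(Z \right)} = \frac{2}{3}$ ($Y{\left(Z \right)} = \frac{2 Z}{Z + 2 Z} = \frac{2 Z}{3 Z} = 2 Z \frac{1}{3 Z} = \frac{2}{3}$)
$Y{\left(q \right)} - 4125 = \frac{2}{3} - 4125 = - \frac{12373}{3}$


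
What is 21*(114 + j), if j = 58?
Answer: 3612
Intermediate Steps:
21*(114 + j) = 21*(114 + 58) = 21*172 = 3612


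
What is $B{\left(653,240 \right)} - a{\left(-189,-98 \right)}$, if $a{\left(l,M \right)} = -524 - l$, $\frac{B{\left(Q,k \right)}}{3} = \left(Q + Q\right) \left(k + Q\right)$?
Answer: $3499109$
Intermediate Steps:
$B{\left(Q,k \right)} = 6 Q \left(Q + k\right)$ ($B{\left(Q,k \right)} = 3 \left(Q + Q\right) \left(k + Q\right) = 3 \cdot 2 Q \left(Q + k\right) = 6 Q \left(Q + k\right)$)
$B{\left(653,240 \right)} - a{\left(-189,-98 \right)} = 6 \cdot 653 \left(653 + 240\right) - \left(-524 - -189\right) = 6 \cdot 653 \cdot 893 - \left(-524 + 189\right) = 3498774 - -335 = 3498774 + 335 = 3499109$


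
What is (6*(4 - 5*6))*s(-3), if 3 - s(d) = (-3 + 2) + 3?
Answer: -156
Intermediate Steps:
s(d) = 1 (s(d) = 3 - ((-3 + 2) + 3) = 3 - (-1 + 3) = 3 - 1*2 = 3 - 2 = 1)
(6*(4 - 5*6))*s(-3) = (6*(4 - 5*6))*1 = (6*(4 - 30))*1 = (6*(-26))*1 = -156*1 = -156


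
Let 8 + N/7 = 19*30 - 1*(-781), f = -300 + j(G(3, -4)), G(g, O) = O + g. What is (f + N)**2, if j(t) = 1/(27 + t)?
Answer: 55992337129/676 ≈ 8.2829e+7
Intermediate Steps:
f = -7799/26 (f = -300 + 1/(27 + (-4 + 3)) = -300 + 1/(27 - 1) = -300 + 1/26 = -7799/26 ≈ -299.96)
N = 9401 (N = -56 + 7*(19*30 - 1*(-781)) = -56 + 7*(570 + 781) = -56 + 7*1351 = -56 + 9457 = 9401)
(f + N)**2 = (-7799/26 + 9401)**2 = (236627/26)**2 = 55992337129/676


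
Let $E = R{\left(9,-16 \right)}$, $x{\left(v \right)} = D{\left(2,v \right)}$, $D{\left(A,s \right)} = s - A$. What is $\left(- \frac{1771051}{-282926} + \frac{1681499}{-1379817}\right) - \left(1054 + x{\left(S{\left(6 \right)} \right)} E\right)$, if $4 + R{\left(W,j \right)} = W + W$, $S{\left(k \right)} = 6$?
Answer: $- \frac{431360589550027}{390386104542} \approx -1105.0$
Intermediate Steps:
$x{\left(v \right)} = -2 + v$ ($x{\left(v \right)} = v - 2 = -2 + v$)
$R{\left(W,j \right)} = -4 + 2 W$ ($R{\left(W,j \right)} = -4 + \left(W + W\right) = -4 + 2 W$)
$E = 14$ ($E = -4 + 2 \cdot 9 = -4 + 18 = 14$)
$\left(- \frac{1771051}{-282926} + \frac{1681499}{-1379817}\right) - \left(1054 + x{\left(S{\left(6 \right)} \right)} E\right) = \left(- \frac{1771051}{-282926} + \frac{1681499}{-1379817}\right) - \left(1054 + \left(-2 + 6\right) 14\right) = \left(\left(-1771051\right) \left(- \frac{1}{282926}\right) + 1681499 \left(- \frac{1}{1379817}\right)\right) - \left(1054 + 4 \cdot 14\right) = \left(\frac{1771051}{282926} - \frac{1681499}{1379817}\right) - \left(1054 + 56\right) = \frac{1967986491593}{390386104542} - 1110 = - \frac{431360589550027}{390386104542}$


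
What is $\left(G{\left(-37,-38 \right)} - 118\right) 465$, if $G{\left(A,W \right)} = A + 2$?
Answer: $-71145$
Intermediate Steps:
$G{\left(A,W \right)} = 2 + A$
$\left(G{\left(-37,-38 \right)} - 118\right) 465 = \left(\left(2 - 37\right) - 118\right) 465 = \left(-35 - 118\right) 465 = \left(-153\right) 465 = -71145$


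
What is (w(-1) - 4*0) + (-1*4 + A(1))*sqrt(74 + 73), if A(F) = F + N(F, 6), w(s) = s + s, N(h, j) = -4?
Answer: -2 - 49*sqrt(3) ≈ -86.870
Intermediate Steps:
w(s) = 2*s
A(F) = -4 + F (A(F) = F - 4 = -4 + F)
(w(-1) - 4*0) + (-1*4 + A(1))*sqrt(74 + 73) = (2*(-1) - 4*0) + (-1*4 + (-4 + 1))*sqrt(74 + 73) = (-2 + 0) + (-4 - 3)*sqrt(147) = -2 - 49*sqrt(3)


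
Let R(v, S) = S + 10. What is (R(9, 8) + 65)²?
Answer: 6889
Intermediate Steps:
R(v, S) = 10 + S
(R(9, 8) + 65)² = ((10 + 8) + 65)² = (18 + 65)² = 83² = 6889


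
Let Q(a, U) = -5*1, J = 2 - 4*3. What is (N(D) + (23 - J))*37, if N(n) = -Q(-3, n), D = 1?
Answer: 1406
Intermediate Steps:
J = -10 (J = 2 - 12 = -10)
Q(a, U) = -5
N(n) = 5 (N(n) = -1*(-5) = 5)
(N(D) + (23 - J))*37 = (5 + (23 - 1*(-10)))*37 = (5 + (23 + 10))*37 = (5 + 33)*37 = 38*37 = 1406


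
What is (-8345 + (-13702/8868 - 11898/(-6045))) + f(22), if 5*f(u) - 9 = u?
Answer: -74499311509/8934510 ≈ -8338.4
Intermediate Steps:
f(u) = 9/5 + u/5
(-8345 + (-13702/8868 - 11898/(-6045))) + f(22) = (-8345 + (-13702/8868 - 11898/(-6045))) + (9/5 + (⅕)*22) = (-8345 + (-13702*1/8868 - 11898*(-1/6045))) + (9/5 + 22/5) = (-8345 + (-6851/4434 + 3966/2015)) + 31/5 = (-8345 + 3780479/8934510) + 31/5 = -74554705471/8934510 + 31/5 = -74499311509/8934510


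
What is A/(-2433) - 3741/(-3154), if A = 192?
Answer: 2832095/2557894 ≈ 1.1072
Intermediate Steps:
A/(-2433) - 3741/(-3154) = 192/(-2433) - 3741/(-3154) = 192*(-1/2433) - 3741*(-1/3154) = -64/811 + 3741/3154 = 2832095/2557894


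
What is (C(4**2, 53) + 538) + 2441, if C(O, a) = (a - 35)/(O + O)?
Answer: 47673/16 ≈ 2979.6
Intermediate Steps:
C(O, a) = (-35 + a)/(2*O) (C(O, a) = (-35 + a)/((2*O)) = (-35 + a)*(1/(2*O)) = (-35 + a)/(2*O))
(C(4**2, 53) + 538) + 2441 = ((-35 + 53)/(2*(4**2)) + 538) + 2441 = ((1/2)*18/16 + 538) + 2441 = ((1/2)*(1/16)*18 + 538) + 2441 = (9/16 + 538) + 2441 = 8617/16 + 2441 = 47673/16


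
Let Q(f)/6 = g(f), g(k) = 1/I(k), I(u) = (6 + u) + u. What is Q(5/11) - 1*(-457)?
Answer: 17399/38 ≈ 457.87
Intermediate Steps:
I(u) = 6 + 2*u
g(k) = 1/(6 + 2*k)
Q(f) = 3/(3 + f) (Q(f) = 6*(1/(2*(3 + f))) = 3/(3 + f))
Q(5/11) - 1*(-457) = 3/(3 + 5/11) - 1*(-457) = 3/(3 + 5*(1/11)) + 457 = 3/(3 + 5/11) + 457 = 3/(38/11) + 457 = 3*(11/38) + 457 = 33/38 + 457 = 17399/38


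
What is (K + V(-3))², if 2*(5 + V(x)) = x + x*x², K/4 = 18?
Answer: 2704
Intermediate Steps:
K = 72 (K = 4*18 = 72)
V(x) = -5 + x/2 + x³/2 (V(x) = -5 + (x + x*x²)/2 = -5 + (x + x³)/2 = -5 + (x/2 + x³/2) = -5 + x/2 + x³/2)
(K + V(-3))² = (72 + (-5 + (½)*(-3) + (½)*(-3)³))² = (72 + (-5 - 3/2 + (½)*(-27)))² = (72 + (-5 - 3/2 - 27/2))² = (72 - 20)² = 52² = 2704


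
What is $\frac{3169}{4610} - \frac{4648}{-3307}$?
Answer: $\frac{31907163}{15245270} \approx 2.0929$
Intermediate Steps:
$\frac{3169}{4610} - \frac{4648}{-3307} = 3169 \cdot \frac{1}{4610} - - \frac{4648}{3307} = \frac{3169}{4610} + \frac{4648}{3307} = \frac{31907163}{15245270}$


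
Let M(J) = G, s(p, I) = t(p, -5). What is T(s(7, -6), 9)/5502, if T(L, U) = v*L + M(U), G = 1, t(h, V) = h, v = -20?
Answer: -139/5502 ≈ -0.025264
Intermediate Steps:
s(p, I) = p
M(J) = 1
T(L, U) = 1 - 20*L (T(L, U) = -20*L + 1 = 1 - 20*L)
T(s(7, -6), 9)/5502 = (1 - 20*7)/5502 = (1 - 140)*(1/5502) = -139*1/5502 = -139/5502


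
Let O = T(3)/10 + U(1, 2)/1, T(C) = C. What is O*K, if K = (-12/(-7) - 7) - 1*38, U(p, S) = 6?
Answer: -2727/10 ≈ -272.70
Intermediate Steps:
O = 63/10 (O = 3/10 + 6/1 = 3*(⅒) + 6*1 = 3/10 + 6 = 63/10 ≈ 6.3000)
K = -303/7 (K = (-12*(-1)/7 - 7) - 38 = (-2*(-6/7) - 7) - 38 = (12/7 - 7) - 38 = -37/7 - 38 = -303/7 ≈ -43.286)
O*K = (63/10)*(-303/7) = -2727/10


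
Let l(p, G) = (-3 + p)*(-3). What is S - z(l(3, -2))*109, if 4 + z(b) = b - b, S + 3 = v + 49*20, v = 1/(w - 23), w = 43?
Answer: 28261/20 ≈ 1413.1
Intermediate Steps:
v = 1/20 (v = 1/(43 - 23) = 1/20 ≈ 0.050000)
l(p, G) = 9 - 3*p
S = 19541/20 (S = -3 + (1/20 + 49*20) = -3 + (1/20 + 980) = -3 + 19601/20 = 19541/20 ≈ 977.05)
z(b) = -4 (z(b) = -4 + (b - b) = -4 + 0 = -4)
S - z(l(3, -2))*109 = 19541/20 - (-4)*109 = 19541/20 - 1*(-436) = 19541/20 + 436 = 28261/20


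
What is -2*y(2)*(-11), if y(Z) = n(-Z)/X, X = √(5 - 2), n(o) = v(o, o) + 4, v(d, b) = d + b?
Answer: 0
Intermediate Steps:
v(d, b) = b + d
n(o) = 4 + 2*o (n(o) = (o + o) + 4 = 2*o + 4 = 4 + 2*o)
X = √3 ≈ 1.7320
y(Z) = √3*(4 - 2*Z)/3 (y(Z) = (4 + 2*(-Z))/(√3) = (4 - 2*Z)*(√3/3) = √3*(4 - 2*Z)/3)
-2*y(2)*(-11) = -4*√3*(2 - 1*2)/3*(-11) = -4*√3*(2 - 2)/3*(-11) = -4*√3*0/3*(-11) = -2*0*(-11) = 0*(-11) = 0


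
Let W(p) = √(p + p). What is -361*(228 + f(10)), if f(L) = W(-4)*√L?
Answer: -82308 - 1444*I*√5 ≈ -82308.0 - 3228.9*I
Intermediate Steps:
W(p) = √2*√p (W(p) = √(2*p) = √2*√p)
f(L) = 2*I*√2*√L (f(L) = (√2*√(-4))*√L = (√2*(2*I))*√L = (2*I*√2)*√L = 2*I*√2*√L)
-361*(228 + f(10)) = -361*(228 + 2*I*√2*√10) = -361*(228 + 4*I*√5) = -82308 - 1444*I*√5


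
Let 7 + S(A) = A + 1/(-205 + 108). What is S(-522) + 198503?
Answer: 19203477/97 ≈ 1.9797e+5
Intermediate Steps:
S(A) = -680/97 + A (S(A) = -7 + (A + 1/(-205 + 108)) = -7 + (A + 1/(-97)) = -7 + (A - 1/97) = -7 + (-1/97 + A) = -680/97 + A)
S(-522) + 198503 = (-680/97 - 522) + 198503 = -51314/97 + 198503 = 19203477/97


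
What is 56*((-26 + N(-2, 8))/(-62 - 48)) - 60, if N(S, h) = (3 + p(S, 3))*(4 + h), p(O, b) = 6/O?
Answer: -2572/55 ≈ -46.764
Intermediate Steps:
N(S, h) = (3 + 6/S)*(4 + h)
56*((-26 + N(-2, 8))/(-62 - 48)) - 60 = 56*((-26 + 3*(8 + 2*8 - 2*(4 + 8))/(-2))/(-62 - 48)) - 60 = 56*((-26 + 3*(-1/2)*(8 + 16 - 2*12))/(-110)) - 60 = 56*((-26 + 3*(-1/2)*(8 + 16 - 24))*(-1/110)) - 60 = 56*((-26 + 3*(-1/2)*0)*(-1/110)) - 60 = 56*((-26 + 0)*(-1/110)) - 60 = 56*(-26*(-1/110)) - 60 = 56*(13/55) - 60 = 728/55 - 60 = -2572/55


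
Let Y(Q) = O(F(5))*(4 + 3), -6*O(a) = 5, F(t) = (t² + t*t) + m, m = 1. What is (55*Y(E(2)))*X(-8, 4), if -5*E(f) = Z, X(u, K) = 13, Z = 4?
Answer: -25025/6 ≈ -4170.8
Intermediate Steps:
F(t) = 1 + 2*t² (F(t) = (t² + t*t) + 1 = (t² + t²) + 1 = 2*t² + 1 = 1 + 2*t²)
O(a) = -⅚ (O(a) = -⅙*5 = -⅚)
E(f) = -⅘ (E(f) = -⅕*4 = -⅘)
Y(Q) = -35/6 (Y(Q) = -5*(4 + 3)/6 = -⅚*7 = -35/6)
(55*Y(E(2)))*X(-8, 4) = (55*(-35/6))*13 = -1925/6*13 = -25025/6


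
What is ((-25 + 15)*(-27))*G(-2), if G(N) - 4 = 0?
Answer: 1080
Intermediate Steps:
G(N) = 4 (G(N) = 4 + 0 = 4)
((-25 + 15)*(-27))*G(-2) = ((-25 + 15)*(-27))*4 = -10*(-27)*4 = 270*4 = 1080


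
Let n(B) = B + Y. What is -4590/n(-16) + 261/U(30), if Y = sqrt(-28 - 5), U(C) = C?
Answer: 44679/170 + 270*I*sqrt(33)/17 ≈ 262.82 + 91.237*I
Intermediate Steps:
Y = I*sqrt(33) (Y = sqrt(-33) = I*sqrt(33) ≈ 5.7446*I)
n(B) = B + I*sqrt(33)
-4590/n(-16) + 261/U(30) = -4590/(-16 + I*sqrt(33)) + 261/30 = -4590/(-16 + I*sqrt(33)) + 261*(1/30) = -4590/(-16 + I*sqrt(33)) + 87/10 = 87/10 - 4590/(-16 + I*sqrt(33))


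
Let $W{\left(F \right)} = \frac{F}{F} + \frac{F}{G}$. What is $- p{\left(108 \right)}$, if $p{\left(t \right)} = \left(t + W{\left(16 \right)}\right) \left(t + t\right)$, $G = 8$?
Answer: $-23976$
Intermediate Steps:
$W{\left(F \right)} = 1 + \frac{F}{8}$ ($W{\left(F \right)} = \frac{F}{F} + \frac{F}{8} = 1 + F \frac{1}{8} = 1 + \frac{F}{8}$)
$p{\left(t \right)} = 2 t \left(3 + t\right)$ ($p{\left(t \right)} = \left(t + \left(1 + \frac{1}{8} \cdot 16\right)\right) \left(t + t\right) = \left(t + \left(1 + 2\right)\right) 2 t = \left(t + 3\right) 2 t = \left(3 + t\right) 2 t = 2 t \left(3 + t\right)$)
$- p{\left(108 \right)} = - 2 \cdot 108 \left(3 + 108\right) = - 2 \cdot 108 \cdot 111 = \left(-1\right) 23976 = -23976$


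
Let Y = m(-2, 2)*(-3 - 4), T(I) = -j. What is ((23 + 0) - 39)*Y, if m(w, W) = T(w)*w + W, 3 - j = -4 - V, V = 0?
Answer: 1792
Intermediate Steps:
j = 7 (j = 3 - (-4 - 1*0) = 3 - (-4 + 0) = 3 - 1*(-4) = 3 + 4 = 7)
T(I) = -7 (T(I) = -1*7 = -7)
m(w, W) = W - 7*w (m(w, W) = -7*w + W = W - 7*w)
Y = -112 (Y = (2 - 7*(-2))*(-3 - 4) = (2 + 14)*(-7) = 16*(-7) = -112)
((23 + 0) - 39)*Y = ((23 + 0) - 39)*(-112) = (23 - 39)*(-112) = -16*(-112) = 1792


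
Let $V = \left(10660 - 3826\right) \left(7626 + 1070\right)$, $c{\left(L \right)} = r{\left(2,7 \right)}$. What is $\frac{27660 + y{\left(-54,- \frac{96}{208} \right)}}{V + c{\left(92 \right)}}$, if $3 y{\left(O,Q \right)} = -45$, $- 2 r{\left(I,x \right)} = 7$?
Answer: $\frac{55290}{118856921} \approx 0.00046518$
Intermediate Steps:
$r{\left(I,x \right)} = - \frac{7}{2}$ ($r{\left(I,x \right)} = \left(- \frac{1}{2}\right) 7 = - \frac{7}{2}$)
$c{\left(L \right)} = - \frac{7}{2}$
$y{\left(O,Q \right)} = -15$ ($y{\left(O,Q \right)} = \frac{1}{3} \left(-45\right) = -15$)
$V = 59428464$ ($V = 6834 \cdot 8696 = 59428464$)
$\frac{27660 + y{\left(-54,- \frac{96}{208} \right)}}{V + c{\left(92 \right)}} = \frac{27660 - 15}{59428464 - \frac{7}{2}} = \frac{27645}{\frac{118856921}{2}} = 27645 \cdot \frac{2}{118856921} = \frac{55290}{118856921}$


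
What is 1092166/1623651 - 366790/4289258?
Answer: 2044521401269/3482129020479 ≈ 0.58715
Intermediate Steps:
1092166/1623651 - 366790/4289258 = 1092166*(1/1623651) - 366790*1/4289258 = 1092166/1623651 - 183395/2144629 = 2044521401269/3482129020479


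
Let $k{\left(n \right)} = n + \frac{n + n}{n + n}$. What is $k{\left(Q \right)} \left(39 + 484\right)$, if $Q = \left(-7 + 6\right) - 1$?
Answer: $-523$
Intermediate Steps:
$Q = -2$ ($Q = -1 - 1 = -2$)
$k{\left(n \right)} = 1 + n$ ($k{\left(n \right)} = n + \frac{2 n}{2 n} = n + 2 n \frac{1}{2 n} = n + 1 = 1 + n$)
$k{\left(Q \right)} \left(39 + 484\right) = \left(1 - 2\right) \left(39 + 484\right) = \left(-1\right) 523 = -523$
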